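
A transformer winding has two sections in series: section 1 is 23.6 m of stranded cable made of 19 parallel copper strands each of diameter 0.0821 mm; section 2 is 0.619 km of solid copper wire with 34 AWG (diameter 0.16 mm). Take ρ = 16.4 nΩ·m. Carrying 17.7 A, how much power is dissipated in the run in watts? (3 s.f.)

ρ = 16.4 nΩ·m = 1.64×10^-8 Ω·m
Section 1: A_strand = π(4.1050e-05)² = 5.294e-09 m²; R₁ = ρL/(N·A_s) = (1.64×10^-8)(23.6)/(19×5.294e-09) = 3.848 Ω
Section 2: A = π(0.16/2 mm)² = π(8.0000e-05 m)² = 2.011e-08 m²
R₂ = (1.64×10^-8)(619)/(2.011e-08) = 504.9 Ω
R = R₁ + R₂ = 508.7 Ω
P = I²R = (17.7)² × 508.7 = 1.59×10^5 W

1.59×10^5 W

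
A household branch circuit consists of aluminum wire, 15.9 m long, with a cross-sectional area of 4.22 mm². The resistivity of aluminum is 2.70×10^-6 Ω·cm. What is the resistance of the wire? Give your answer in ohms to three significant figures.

0.102 Ω

ρ = 2.70×10^-6 Ω·cm = 2.70×10^-8 Ω·m
A = 4.22 mm² = 4.220e-06 m²
R = ρL/A = (2.70×10^-8)(15.9 m)/(4.220e-06 m²) = 0.102 Ω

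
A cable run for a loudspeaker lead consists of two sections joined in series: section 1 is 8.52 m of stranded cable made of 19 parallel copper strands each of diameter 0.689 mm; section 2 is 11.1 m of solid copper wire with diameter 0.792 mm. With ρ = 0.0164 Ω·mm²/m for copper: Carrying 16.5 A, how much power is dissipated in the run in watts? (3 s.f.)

106 W

ρ = 0.0164 Ω·mm²/m = 1.64×10^-8 Ω·m
Section 1: A_strand = π(3.4450e-04)² = 3.728e-07 m²; R₁ = ρL/(N·A_s) = (1.64×10^-8)(8.52)/(19×3.728e-07) = 0.01972 Ω
Section 2: A = π(d/2)² = π(3.9600e-04 m)² = 4.927e-07 m²
R₂ = (1.64×10^-8)(11.1)/(4.927e-07) = 0.3695 Ω
R = R₁ + R₂ = 0.3892 Ω
P = I²R = (16.5)² × 0.3892 = 106 W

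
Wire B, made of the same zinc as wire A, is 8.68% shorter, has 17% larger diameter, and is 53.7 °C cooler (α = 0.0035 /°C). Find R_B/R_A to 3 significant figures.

R ∝ ρL/d² with ρ ∝ (1+αΔT), so R_B/R_A = (1 − 8.68/100) × (1 + 17/100)⁻² × (1 − 0.0035×53.7)
= 0.9132 × 0.7305 × 0.8121 = 0.542

0.542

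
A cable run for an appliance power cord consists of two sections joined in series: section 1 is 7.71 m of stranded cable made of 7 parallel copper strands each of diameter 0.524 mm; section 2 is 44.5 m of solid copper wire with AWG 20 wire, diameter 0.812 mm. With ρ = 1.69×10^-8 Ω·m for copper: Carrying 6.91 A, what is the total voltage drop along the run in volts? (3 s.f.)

Section 1: A_strand = π(2.6200e-04)² = 2.157e-07 m²; R₁ = ρL/(N·A_s) = (1.69×10^-8)(7.71)/(7×2.157e-07) = 0.08632 Ω
Section 2: A = π(0.812/2 mm)² = π(4.0600e-04 m)² = 5.178e-07 m²
R₂ = (1.69×10^-8)(44.5)/(5.178e-07) = 1.452 Ω
R = R₁ + R₂ = 1.539 Ω
V = IR = 6.91 × 1.539 = 10.6 V

10.6 V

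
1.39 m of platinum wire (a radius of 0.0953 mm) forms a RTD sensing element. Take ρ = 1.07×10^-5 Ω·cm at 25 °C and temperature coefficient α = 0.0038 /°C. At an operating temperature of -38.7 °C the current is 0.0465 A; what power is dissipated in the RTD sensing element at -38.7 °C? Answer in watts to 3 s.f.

ρ = 1.07×10^-5 Ω·cm = 1.07×10^-7 Ω·m
A = πr² = π(9.5300e-05 m)² = 2.853e-08 m²
R₍25₎ = ρL/A = (1.07×10^-7)(1.39)/(2.853e-08) = 5.213 Ω
R₍-38.7₎ = R₍25₎(1 + αΔT) = 5.213 × (1 + 0.0038×-63.7) = 3.951 Ω
P = I²R = (0.0465)² × 3.951 = 0.00854 W

0.00854 W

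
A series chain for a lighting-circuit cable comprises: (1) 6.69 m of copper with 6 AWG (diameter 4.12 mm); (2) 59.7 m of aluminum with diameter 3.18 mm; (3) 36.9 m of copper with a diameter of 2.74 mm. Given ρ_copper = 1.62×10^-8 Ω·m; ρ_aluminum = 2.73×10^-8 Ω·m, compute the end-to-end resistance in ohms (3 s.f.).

Seg 1: A = π(4.12/2 mm)² = π(2.0600e-03 m)² = 1.333e-05 m²
R_1 = (1.62×10^-8)(6.69)/(1.333e-05) = 0.008129 Ω
Seg 2: A = π(d/2)² = π(1.5900e-03 m)² = 7.942e-06 m²
R_2 = (2.73×10^-8)(59.7)/(7.942e-06) = 0.2052 Ω
Seg 3: A = π(d/2)² = π(1.3700e-03 m)² = 5.896e-06 m²
R_3 = (1.62×10^-8)(36.9)/(5.896e-06) = 0.1014 Ω
R_total = R_1 + R_2 + R_3 = 0.315 Ω

0.315 Ω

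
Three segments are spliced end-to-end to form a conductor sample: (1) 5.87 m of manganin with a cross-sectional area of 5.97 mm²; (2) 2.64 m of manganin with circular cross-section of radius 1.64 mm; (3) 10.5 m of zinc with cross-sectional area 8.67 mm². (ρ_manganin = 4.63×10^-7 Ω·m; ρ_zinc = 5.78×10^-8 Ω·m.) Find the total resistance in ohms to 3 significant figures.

Seg 1: A = 5.97 mm² = 5.970e-06 m²
R_1 = (4.63×10^-7)(5.87)/(5.970e-06) = 0.4552 Ω
Seg 2: A = πr² = π(1.6400e-03 m)² = 8.450e-06 m²
R_2 = (4.63×10^-7)(2.64)/(8.450e-06) = 0.1447 Ω
Seg 3: A = 8.67 mm² = 8.670e-06 m²
R_3 = (5.78×10^-8)(10.5)/(8.670e-06) = 0.07 Ω
R_total = R_1 + R_2 + R_3 = 0.670 Ω

0.670 Ω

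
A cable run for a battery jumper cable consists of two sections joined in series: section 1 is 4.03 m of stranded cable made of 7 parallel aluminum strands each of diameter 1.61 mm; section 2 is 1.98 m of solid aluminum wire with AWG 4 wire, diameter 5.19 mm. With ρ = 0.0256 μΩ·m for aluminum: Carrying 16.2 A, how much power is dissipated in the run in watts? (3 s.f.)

ρ = 0.0256 μΩ·m = 2.56×10^-8 Ω·m
Section 1: A_strand = π(8.0500e-04)² = 2.036e-06 m²; R₁ = ρL/(N·A_s) = (2.56×10^-8)(4.03)/(7×2.036e-06) = 0.007239 Ω
Section 2: A = π(5.19/2 mm)² = π(2.5950e-03 m)² = 2.116e-05 m²
R₂ = (2.56×10^-8)(1.98)/(2.116e-05) = 0.002396 Ω
R = R₁ + R₂ = 0.009635 Ω
P = I²R = (16.2)² × 0.009635 = 2.53 W

2.53 W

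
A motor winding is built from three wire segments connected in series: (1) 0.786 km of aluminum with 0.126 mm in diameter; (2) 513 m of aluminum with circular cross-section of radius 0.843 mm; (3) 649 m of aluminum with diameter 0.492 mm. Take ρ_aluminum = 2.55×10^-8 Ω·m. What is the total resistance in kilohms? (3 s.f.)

Seg 1: A = π(d/2)² = π(6.3000e-05 m)² = 1.247e-08 m²
R_1 = (2.55×10^-8)(786)/(1.247e-08) = 1607 Ω
Seg 2: A = πr² = π(8.4300e-04 m)² = 2.233e-06 m²
R_2 = (2.55×10^-8)(513)/(2.233e-06) = 5.859 Ω
Seg 3: A = π(d/2)² = π(2.4600e-04 m)² = 1.901e-07 m²
R_3 = (2.55×10^-8)(649)/(1.901e-07) = 87.05 Ω
R_total = R_1 + R_2 + R_3 = 1.70 kΩ

1.70 kΩ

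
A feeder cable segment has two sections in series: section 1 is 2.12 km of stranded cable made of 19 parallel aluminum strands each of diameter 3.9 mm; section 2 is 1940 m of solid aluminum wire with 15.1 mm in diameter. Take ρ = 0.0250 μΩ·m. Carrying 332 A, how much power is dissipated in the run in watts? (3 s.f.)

55600 W

ρ = 0.0250 μΩ·m = 2.50×10^-8 Ω·m
Section 1: A_strand = π(1.9500e-03)² = 1.195e-05 m²; R₁ = ρL/(N·A_s) = (2.50×10^-8)(2120)/(19×1.195e-05) = 0.2335 Ω
Section 2: A = π(d/2)² = π(7.5500e-03 m)² = 1.791e-04 m²
R₂ = (2.50×10^-8)(1940)/(1.791e-04) = 0.2708 Ω
R = R₁ + R₂ = 0.5043 Ω
P = I²R = (332)² × 0.5043 = 55600 W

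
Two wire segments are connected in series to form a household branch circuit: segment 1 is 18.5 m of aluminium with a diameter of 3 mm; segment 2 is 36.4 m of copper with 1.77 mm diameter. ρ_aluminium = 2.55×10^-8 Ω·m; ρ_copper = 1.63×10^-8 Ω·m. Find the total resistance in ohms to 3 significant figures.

0.308 Ω

Segment 1: A = π(d/2)² = π(1.5000e-03 m)² = 7.069e-06 m²
R₁ = ρL/A = (2.55×10^-8)(18.5)/(7.069e-06) = 0.06674 Ω
Segment 2: A = π(d/2)² = π(8.8500e-04 m)² = 2.461e-06 m²
R₂ = (1.63×10^-8)(36.4)/(2.461e-06) = 0.2411 Ω
R = R₁ + R₂ = 0.308 Ω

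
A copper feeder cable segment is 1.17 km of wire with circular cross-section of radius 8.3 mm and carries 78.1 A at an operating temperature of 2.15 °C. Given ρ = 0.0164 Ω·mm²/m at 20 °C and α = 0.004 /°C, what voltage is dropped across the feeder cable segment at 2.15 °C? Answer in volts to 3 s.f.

ρ = 0.0164 Ω·mm²/m = 1.64×10^-8 Ω·m
A = πr² = π(8.3000e-03 m)² = 2.164e-04 m²
R₍20₎ = ρL/A = (1.64×10^-8)(1170)/(2.164e-04) = 0.08866 Ω
R₍2.15₎ = R₍20₎(1 + αΔT) = 0.08866 × (1 + 0.004×-17.9) = 0.08233 Ω
V = IR = 78.1 × 0.08233 = 6.43 V

6.43 V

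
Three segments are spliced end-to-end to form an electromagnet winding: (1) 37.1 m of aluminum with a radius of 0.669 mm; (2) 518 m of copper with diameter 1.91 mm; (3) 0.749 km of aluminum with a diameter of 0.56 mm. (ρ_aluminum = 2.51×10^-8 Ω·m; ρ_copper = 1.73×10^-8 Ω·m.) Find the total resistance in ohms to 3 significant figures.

Seg 1: A = πr² = π(6.6900e-04 m)² = 1.406e-06 m²
R_1 = (2.51×10^-8)(37.1)/(1.406e-06) = 0.6623 Ω
Seg 2: A = π(d/2)² = π(9.5500e-04 m)² = 2.865e-06 m²
R_2 = (1.73×10^-8)(518)/(2.865e-06) = 3.128 Ω
Seg 3: A = π(d/2)² = π(2.8000e-04 m)² = 2.463e-07 m²
R_3 = (2.51×10^-8)(749)/(2.463e-07) = 76.33 Ω
R_total = R_1 + R_2 + R_3 = 80.1 Ω

80.1 Ω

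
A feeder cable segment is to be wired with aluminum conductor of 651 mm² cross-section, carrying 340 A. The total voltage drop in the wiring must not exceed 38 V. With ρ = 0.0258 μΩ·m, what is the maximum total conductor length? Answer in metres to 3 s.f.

ρ = 0.0258 μΩ·m = 2.58×10^-8 Ω·m
A = 651 mm² = 6.510e-04 m²
L_max = V_max·A/(1·ρI) = (38)(6.510e-04)/(2.58×10^-8×340) = 2820 m

2820 m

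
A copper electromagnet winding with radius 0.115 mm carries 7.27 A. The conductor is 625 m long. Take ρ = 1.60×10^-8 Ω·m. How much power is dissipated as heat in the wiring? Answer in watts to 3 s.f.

12700 W

A = πr² = π(1.1500e-04 m)² = 4.155e-08 m²
R = ρL/A = (1.60×10^-8)(625)/(4.155e-08) = 240.7 Ω
P = I²R = (7.27)² × 240.7 = 12700 W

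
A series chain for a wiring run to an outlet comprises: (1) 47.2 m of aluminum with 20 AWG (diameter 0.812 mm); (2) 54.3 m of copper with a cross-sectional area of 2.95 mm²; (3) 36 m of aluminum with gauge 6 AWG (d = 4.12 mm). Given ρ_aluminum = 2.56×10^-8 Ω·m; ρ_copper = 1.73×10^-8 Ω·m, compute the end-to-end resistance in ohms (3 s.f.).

Seg 1: A = π(0.812/2 mm)² = π(4.0600e-04 m)² = 5.178e-07 m²
R_1 = (2.56×10^-8)(47.2)/(5.178e-07) = 2.333 Ω
Seg 2: A = 2.95 mm² = 2.950e-06 m²
R_2 = (1.73×10^-8)(54.3)/(2.950e-06) = 0.3184 Ω
Seg 3: A = π(4.12/2 mm)² = π(2.0600e-03 m)² = 1.333e-05 m²
R_3 = (2.56×10^-8)(36)/(1.333e-05) = 0.06913 Ω
R_total = R_1 + R_2 + R_3 = 2.72 Ω

2.72 Ω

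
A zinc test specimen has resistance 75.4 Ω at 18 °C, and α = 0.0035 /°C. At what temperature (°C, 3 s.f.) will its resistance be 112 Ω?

157 °C

R = R₀(1 + α(T − T₀)) ⇒ T = T₀ + (R/R₀ − 1)/α
T = 18 + (112/75.4 − 1)/0.0035 = 18 + (0.4854)/0.0035 = 157 °C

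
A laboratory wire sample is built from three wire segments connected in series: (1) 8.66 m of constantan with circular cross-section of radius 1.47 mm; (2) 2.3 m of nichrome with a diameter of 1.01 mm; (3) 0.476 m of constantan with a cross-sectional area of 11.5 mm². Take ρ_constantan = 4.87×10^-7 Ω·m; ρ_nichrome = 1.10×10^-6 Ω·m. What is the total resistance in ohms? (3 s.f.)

3.80 Ω

Seg 1: A = πr² = π(1.4700e-03 m)² = 6.789e-06 m²
R_1 = (4.87×10^-7)(8.66)/(6.789e-06) = 0.6212 Ω
Seg 2: A = π(d/2)² = π(5.0500e-04 m)² = 8.012e-07 m²
R_2 = (1.10×10^-6)(2.3)/(8.012e-07) = 3.158 Ω
Seg 3: A = 11.5 mm² = 1.150e-05 m²
R_3 = (4.87×10^-7)(0.476)/(1.150e-05) = 0.02016 Ω
R_total = R_1 + R_2 + R_3 = 3.80 Ω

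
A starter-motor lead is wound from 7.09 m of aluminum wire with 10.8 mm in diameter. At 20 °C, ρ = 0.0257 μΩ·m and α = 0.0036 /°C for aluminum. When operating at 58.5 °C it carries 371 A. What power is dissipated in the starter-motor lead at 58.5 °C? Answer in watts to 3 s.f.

312 W

ρ = 0.0257 μΩ·m = 2.57×10^-8 Ω·m
A = π(d/2)² = π(5.4000e-03 m)² = 9.161e-05 m²
R₍20₎ = ρL/A = (2.57×10^-8)(7.09)/(9.161e-05) = 0.001989 Ω
R₍58.5₎ = R₍20₎(1 + αΔT) = 0.001989 × (1 + 0.0036×38.5) = 0.002265 Ω
P = I²R = (371)² × 0.002265 = 312 W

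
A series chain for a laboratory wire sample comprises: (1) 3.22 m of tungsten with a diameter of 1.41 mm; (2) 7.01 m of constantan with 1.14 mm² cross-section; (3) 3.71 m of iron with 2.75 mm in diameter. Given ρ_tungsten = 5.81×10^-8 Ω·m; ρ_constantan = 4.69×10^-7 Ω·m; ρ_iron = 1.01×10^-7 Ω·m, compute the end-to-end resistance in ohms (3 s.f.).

3.07 Ω

Seg 1: A = π(d/2)² = π(7.0500e-04 m)² = 1.561e-06 m²
R_1 = (5.81×10^-8)(3.22)/(1.561e-06) = 0.1198 Ω
Seg 2: A = 1.14 mm² = 1.140e-06 m²
R_2 = (4.69×10^-7)(7.01)/(1.140e-06) = 2.884 Ω
Seg 3: A = π(d/2)² = π(1.3750e-03 m)² = 5.940e-06 m²
R_3 = (1.01×10^-7)(3.71)/(5.940e-06) = 0.06309 Ω
R_total = R_1 + R_2 + R_3 = 3.07 Ω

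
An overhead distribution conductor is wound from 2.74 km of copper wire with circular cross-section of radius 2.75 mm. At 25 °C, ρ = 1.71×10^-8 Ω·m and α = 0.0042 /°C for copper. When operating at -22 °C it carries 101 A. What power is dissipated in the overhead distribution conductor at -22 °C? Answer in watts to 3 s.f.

16100 W

A = πr² = π(2.7500e-03 m)² = 2.376e-05 m²
R₍25₎ = ρL/A = (1.71×10^-8)(2740)/(2.376e-05) = 1.972 Ω
R₍-22₎ = R₍25₎(1 + αΔT) = 1.972 × (1 + 0.0042×-47) = 1.583 Ω
P = I²R = (101)² × 1.583 = 16100 W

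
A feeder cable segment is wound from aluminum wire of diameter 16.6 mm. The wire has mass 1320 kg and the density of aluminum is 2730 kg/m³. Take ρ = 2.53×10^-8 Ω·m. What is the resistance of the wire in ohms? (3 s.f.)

A = π(d/2)² = π(8.3000e-03 m)² = 2.1642e-04 m²
L = m/(density·A) = 1320/(2730×2.1642e-04) = 2234 m
R = ρL/A = (2.53×10^-8)(2234)/(2.1642e-04) = 0.261 Ω

0.261 Ω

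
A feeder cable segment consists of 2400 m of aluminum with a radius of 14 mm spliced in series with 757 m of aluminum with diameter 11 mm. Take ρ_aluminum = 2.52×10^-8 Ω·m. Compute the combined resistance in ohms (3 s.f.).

0.299 Ω

Segment 1: A = πr² = π(1.4000e-02 m)² = 6.158e-04 m²
R₁ = ρL/A = (2.52×10^-8)(2400)/(6.158e-04) = 0.09822 Ω
Segment 2: A = π(d/2)² = π(5.5000e-03 m)² = 9.503e-05 m²
R₂ = (2.52×10^-8)(757)/(9.503e-05) = 0.2007 Ω
R = R₁ + R₂ = 0.299 Ω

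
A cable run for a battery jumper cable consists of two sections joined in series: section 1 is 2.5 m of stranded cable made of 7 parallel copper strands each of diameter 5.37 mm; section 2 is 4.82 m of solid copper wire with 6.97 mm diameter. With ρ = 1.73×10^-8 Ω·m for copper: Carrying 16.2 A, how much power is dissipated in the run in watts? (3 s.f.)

Section 1: A_strand = π(2.6850e-03)² = 2.265e-05 m²; R₁ = ρL/(N·A_s) = (1.73×10^-8)(2.5)/(7×2.265e-05) = 2.728×10^-4 Ω
Section 2: A = π(d/2)² = π(3.4850e-03 m)² = 3.816e-05 m²
R₂ = (1.73×10^-8)(4.82)/(3.816e-05) = 0.002185 Ω
R = R₁ + R₂ = 0.002458 Ω
P = I²R = (16.2)² × 0.002458 = 0.645 W

0.645 W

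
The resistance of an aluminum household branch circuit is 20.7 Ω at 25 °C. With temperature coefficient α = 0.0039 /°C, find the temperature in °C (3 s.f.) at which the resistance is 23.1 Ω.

R = R₀(1 + α(T − T₀)) ⇒ T = T₀ + (R/R₀ − 1)/α
T = 25 + (23.1/20.7 − 1)/0.0039 = 25 + (0.1159)/0.0039 = 54.7 °C

54.7 °C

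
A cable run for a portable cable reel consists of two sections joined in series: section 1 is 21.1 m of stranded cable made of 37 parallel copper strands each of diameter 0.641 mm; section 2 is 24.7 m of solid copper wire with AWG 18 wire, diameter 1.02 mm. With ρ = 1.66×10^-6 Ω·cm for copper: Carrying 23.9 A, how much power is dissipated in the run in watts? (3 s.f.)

ρ = 1.66×10^-6 Ω·cm = 1.66×10^-8 Ω·m
Section 1: A_strand = π(3.2050e-04)² = 3.227e-07 m²; R₁ = ρL/(N·A_s) = (1.66×10^-8)(21.1)/(37×3.227e-07) = 0.02933 Ω
Section 2: A = π(1.02/2 mm)² = π(5.1000e-04 m)² = 8.171e-07 m²
R₂ = (1.66×10^-8)(24.7)/(8.171e-07) = 0.5018 Ω
R = R₁ + R₂ = 0.5311 Ω
P = I²R = (23.9)² × 0.5311 = 303 W

303 W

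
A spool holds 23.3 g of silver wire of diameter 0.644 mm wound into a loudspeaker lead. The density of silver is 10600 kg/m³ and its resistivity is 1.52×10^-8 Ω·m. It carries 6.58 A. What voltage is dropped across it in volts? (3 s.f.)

2.07 V

A = π(d/2)² = π(3.2200e-04 m)² = 3.2573e-07 m²
L = m/(density·A) = 0.0233/(10600×3.2573e-07) = 6.748 m
R = ρL/A = (1.52×10^-8)(6.748)/(3.2573e-07) = 0.3149 Ω
V = IR = 6.58 × 0.3149 = 2.07 V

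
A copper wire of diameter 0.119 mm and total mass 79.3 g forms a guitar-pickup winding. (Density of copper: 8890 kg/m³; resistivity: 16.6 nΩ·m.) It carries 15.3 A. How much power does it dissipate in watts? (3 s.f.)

ρ = 16.6 nΩ·m = 1.66×10^-8 Ω·m
A = π(d/2)² = π(5.9500e-05 m)² = 1.1122e-08 m²
L = m/(density·A) = 0.0793/(8890×1.1122e-08) = 802 m
R = ρL/A = (1.66×10^-8)(802)/(1.1122e-08) = 1197 Ω
P = I²R = (15.3)² × 1197 = 2.80×10^5 W

2.80×10^5 W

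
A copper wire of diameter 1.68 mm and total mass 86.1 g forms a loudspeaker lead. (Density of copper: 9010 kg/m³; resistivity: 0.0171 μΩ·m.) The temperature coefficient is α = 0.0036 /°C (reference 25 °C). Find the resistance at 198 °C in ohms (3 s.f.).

0.0540 Ω

ρ = 0.0171 μΩ·m = 1.71×10^-8 Ω·m
A = π(d/2)² = π(8.4000e-04 m)² = 2.2167e-06 m²
L = m/(density·A) = 0.0861/(9010×2.2167e-06) = 4.311 m
R = ρL/A = (1.71×10^-8)(4.311)/(2.2167e-06) = 0.03326 Ω
R(198 °C) = 0.03326 × (1 + 0.0036×173) = 0.0540 Ω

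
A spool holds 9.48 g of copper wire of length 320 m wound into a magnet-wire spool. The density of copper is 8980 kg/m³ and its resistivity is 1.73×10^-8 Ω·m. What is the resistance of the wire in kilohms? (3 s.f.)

1.68 kΩ

A = m/(density·L) = 0.00948/(8980×320) = 3.2990e-09 m²
R = ρL/A = (1.73×10^-8)(320)/(3.2990e-09) = 1.68 kΩ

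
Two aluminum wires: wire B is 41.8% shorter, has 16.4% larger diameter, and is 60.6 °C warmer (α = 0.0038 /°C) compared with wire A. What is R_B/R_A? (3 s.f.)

R ∝ ρL/d² with ρ ∝ (1+αΔT), so R_B/R_A = (1 − 41.8/100) × (1 + 16.4/100)⁻² × (1 + 0.0038×60.6)
= 0.582 × 0.7381 × 1.23 = 0.528

0.528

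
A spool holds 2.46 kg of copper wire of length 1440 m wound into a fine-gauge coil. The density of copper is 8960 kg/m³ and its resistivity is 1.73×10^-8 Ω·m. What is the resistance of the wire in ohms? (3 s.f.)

131 Ω

A = m/(density·L) = 2.46/(8960×1440) = 1.9066e-07 m²
R = ρL/A = (1.73×10^-8)(1440)/(1.9066e-07) = 131 Ω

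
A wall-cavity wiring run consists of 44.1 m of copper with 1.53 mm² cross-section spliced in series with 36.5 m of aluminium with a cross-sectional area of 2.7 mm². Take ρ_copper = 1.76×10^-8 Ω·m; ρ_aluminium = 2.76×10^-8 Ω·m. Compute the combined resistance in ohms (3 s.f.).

Segment 1: A = 1.53 mm² = 1.530e-06 m²
R₁ = ρL/A = (1.76×10^-8)(44.1)/(1.530e-06) = 0.5073 Ω
Segment 2: A = 2.7 mm² = 2.700e-06 m²
R₂ = (2.76×10^-8)(36.5)/(2.700e-06) = 0.3731 Ω
R = R₁ + R₂ = 0.880 Ω

0.880 Ω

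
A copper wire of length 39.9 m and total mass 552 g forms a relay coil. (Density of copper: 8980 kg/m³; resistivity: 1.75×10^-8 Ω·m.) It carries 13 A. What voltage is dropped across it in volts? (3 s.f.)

A = m/(density·L) = 0.552/(8980×39.9) = 1.5406e-06 m²
R = ρL/A = (1.75×10^-8)(39.9)/(1.5406e-06) = 0.4532 Ω
V = IR = 13 × 0.4532 = 5.89 V

5.89 V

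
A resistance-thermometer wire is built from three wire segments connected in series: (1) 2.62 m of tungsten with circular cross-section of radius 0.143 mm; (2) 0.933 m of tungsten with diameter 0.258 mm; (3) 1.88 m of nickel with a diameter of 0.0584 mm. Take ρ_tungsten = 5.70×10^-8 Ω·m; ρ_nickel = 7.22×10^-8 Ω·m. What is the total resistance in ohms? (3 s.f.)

Seg 1: A = πr² = π(1.4300e-04 m)² = 6.424e-08 m²
R_1 = (5.70×10^-8)(2.62)/(6.424e-08) = 2.325 Ω
Seg 2: A = π(d/2)² = π(1.2900e-04 m)² = 5.228e-08 m²
R_2 = (5.70×10^-8)(0.933)/(5.228e-08) = 1.017 Ω
Seg 3: A = π(d/2)² = π(2.9200e-05 m)² = 2.679e-09 m²
R_3 = (7.22×10^-8)(1.88)/(2.679e-09) = 50.67 Ω
R_total = R_1 + R_2 + R_3 = 54.0 Ω

54.0 Ω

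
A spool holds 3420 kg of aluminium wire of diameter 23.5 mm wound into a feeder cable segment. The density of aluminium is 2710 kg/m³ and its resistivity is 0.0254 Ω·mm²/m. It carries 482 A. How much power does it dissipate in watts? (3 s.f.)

39600 W

ρ = 0.0254 Ω·mm²/m = 2.54×10^-8 Ω·m
A = π(d/2)² = π(1.1750e-02 m)² = 4.3374e-04 m²
L = m/(density·A) = 3420/(2710×4.3374e-04) = 2910 m
R = ρL/A = (2.54×10^-8)(2910)/(4.3374e-04) = 0.1704 Ω
P = I²R = (482)² × 0.1704 = 39600 W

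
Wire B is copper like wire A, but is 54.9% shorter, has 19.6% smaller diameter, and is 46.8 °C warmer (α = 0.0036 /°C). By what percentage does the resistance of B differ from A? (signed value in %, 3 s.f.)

-18.5%

R ∝ ρL/d² with ρ ∝ (1+αΔT), so R_B/R_A = (1 − 54.9/100) × (1 − 19.6/100)⁻² × (1 + 0.0036×46.8)
= 0.451 × 1.547 × 1.169 = 0.8152
(R_B − R_A)/R_A = 0.8152 − 1 = -18.5%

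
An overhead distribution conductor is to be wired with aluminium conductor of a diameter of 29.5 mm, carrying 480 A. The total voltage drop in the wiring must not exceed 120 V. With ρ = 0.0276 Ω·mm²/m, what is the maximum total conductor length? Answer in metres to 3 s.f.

ρ = 0.0276 Ω·mm²/m = 2.76×10^-8 Ω·m
A = π(d/2)² = π(1.4750e-02 m)² = 6.835e-04 m²
L_max = V_max·A/(1·ρI) = (120)(6.835e-04)/(2.76×10^-8×480) = 6190 m

6190 m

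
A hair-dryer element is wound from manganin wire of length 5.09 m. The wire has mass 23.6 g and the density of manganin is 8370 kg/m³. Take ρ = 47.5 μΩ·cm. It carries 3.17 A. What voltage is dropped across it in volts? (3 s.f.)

13.8 V

ρ = 47.5 μΩ·cm = 4.75×10^-7 Ω·m
A = m/(density·L) = 0.0236/(8370×5.09) = 5.5395e-07 m²
R = ρL/A = (4.75×10^-7)(5.09)/(5.5395e-07) = 4.365 Ω
V = IR = 3.17 × 4.365 = 13.8 V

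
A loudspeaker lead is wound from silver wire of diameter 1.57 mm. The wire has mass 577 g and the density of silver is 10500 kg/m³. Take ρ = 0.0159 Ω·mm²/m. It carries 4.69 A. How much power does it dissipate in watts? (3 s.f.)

5.13 W

ρ = 0.0159 Ω·mm²/m = 1.59×10^-8 Ω·m
A = π(d/2)² = π(7.8500e-04 m)² = 1.9359e-06 m²
L = m/(density·A) = 0.577/(10500×1.9359e-06) = 28.39 m
R = ρL/A = (1.59×10^-8)(28.39)/(1.9359e-06) = 0.2331 Ω
P = I²R = (4.69)² × 0.2331 = 5.13 W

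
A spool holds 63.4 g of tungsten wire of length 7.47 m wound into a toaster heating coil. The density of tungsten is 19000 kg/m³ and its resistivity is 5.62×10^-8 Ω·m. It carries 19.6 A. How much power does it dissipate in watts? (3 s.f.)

361 W

A = m/(density·L) = 0.0634/(19000×7.47) = 4.4670e-07 m²
R = ρL/A = (5.62×10^-8)(7.47)/(4.4670e-07) = 0.9398 Ω
P = I²R = (19.6)² × 0.9398 = 361 W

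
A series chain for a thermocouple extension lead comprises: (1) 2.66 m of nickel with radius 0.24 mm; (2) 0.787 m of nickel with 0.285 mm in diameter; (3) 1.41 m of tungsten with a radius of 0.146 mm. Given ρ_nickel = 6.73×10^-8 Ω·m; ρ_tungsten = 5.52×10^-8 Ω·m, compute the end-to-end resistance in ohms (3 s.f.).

2.98 Ω

Seg 1: A = πr² = π(2.4000e-04 m)² = 1.810e-07 m²
R_1 = (6.73×10^-8)(2.66)/(1.810e-07) = 0.9893 Ω
Seg 2: A = π(d/2)² = π(1.4250e-04 m)² = 6.379e-08 m²
R_2 = (6.73×10^-8)(0.787)/(6.379e-08) = 0.8303 Ω
Seg 3: A = πr² = π(1.4600e-04 m)² = 6.697e-08 m²
R_3 = (5.52×10^-8)(1.41)/(6.697e-08) = 1.162 Ω
R_total = R_1 + R_2 + R_3 = 2.98 Ω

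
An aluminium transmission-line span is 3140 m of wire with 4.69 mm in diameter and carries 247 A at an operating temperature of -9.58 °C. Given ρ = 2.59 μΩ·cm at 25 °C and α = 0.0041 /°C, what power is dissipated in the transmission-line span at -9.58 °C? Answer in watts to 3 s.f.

ρ = 2.59 μΩ·cm = 2.59×10^-8 Ω·m
A = π(d/2)² = π(2.3450e-03 m)² = 1.728e-05 m²
R₍25₎ = ρL/A = (2.59×10^-8)(3140)/(1.728e-05) = 4.708 Ω
R₍-9.58₎ = R₍25₎(1 + αΔT) = 4.708 × (1 + 0.0041×-34.6) = 4.04 Ω
P = I²R = (247)² × 4.04 = 2.46×10^5 W

2.46×10^5 W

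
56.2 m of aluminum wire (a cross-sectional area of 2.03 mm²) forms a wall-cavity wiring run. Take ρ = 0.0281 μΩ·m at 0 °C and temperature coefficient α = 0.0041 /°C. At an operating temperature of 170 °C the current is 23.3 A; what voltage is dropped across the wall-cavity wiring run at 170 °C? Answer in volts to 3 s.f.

30.8 V

ρ = 0.0281 μΩ·m = 2.81×10^-8 Ω·m
A = 2.03 mm² = 2.030e-06 m²
R₍0₎ = ρL/A = (2.81×10^-8)(56.2)/(2.030e-06) = 0.7779 Ω
R₍170₎ = R₍0₎(1 + αΔT) = 0.7779 × (1 + 0.0041×170) = 1.32 Ω
V = IR = 23.3 × 1.32 = 30.8 V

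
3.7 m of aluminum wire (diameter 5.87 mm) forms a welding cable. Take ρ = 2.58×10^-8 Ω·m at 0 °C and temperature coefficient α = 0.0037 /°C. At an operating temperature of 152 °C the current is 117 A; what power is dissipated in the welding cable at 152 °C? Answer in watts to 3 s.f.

75.4 W

A = π(d/2)² = π(2.9350e-03 m)² = 2.706e-05 m²
R₍0₎ = ρL/A = (2.58×10^-8)(3.7)/(2.706e-05) = 0.003527 Ω
R₍152₎ = R₍0₎(1 + αΔT) = 0.003527 × (1 + 0.0037×152) = 0.005511 Ω
P = I²R = (117)² × 0.005511 = 75.4 W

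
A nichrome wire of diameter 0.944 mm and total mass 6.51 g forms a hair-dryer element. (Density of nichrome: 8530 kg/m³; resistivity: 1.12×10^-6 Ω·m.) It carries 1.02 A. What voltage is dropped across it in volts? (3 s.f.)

A = π(d/2)² = π(4.7200e-04 m)² = 6.9990e-07 m²
L = m/(density·A) = 0.00651/(8530×6.9990e-07) = 1.09 m
R = ρL/A = (1.12×10^-6)(1.09)/(6.9990e-07) = 1.745 Ω
V = IR = 1.02 × 1.745 = 1.78 V

1.78 V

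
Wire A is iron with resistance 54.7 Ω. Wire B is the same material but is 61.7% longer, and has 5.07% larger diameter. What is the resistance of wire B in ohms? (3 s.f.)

R ∝ L/d², so R_B/R_A = (1 + 61.7/100) × (1 + 5.07/100)⁻²
= 1.617 × 0.9058 = 1.465
R_B = 1.465 × 54.7 = 80.1 Ω

80.1 Ω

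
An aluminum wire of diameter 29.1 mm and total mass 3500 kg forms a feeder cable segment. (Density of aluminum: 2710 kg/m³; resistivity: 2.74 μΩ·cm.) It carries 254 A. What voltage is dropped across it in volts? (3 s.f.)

20.3 V

ρ = 2.74 μΩ·cm = 2.74×10^-8 Ω·m
A = π(d/2)² = π(1.4550e-02 m)² = 6.6508e-04 m²
L = m/(density·A) = 3500/(2710×6.6508e-04) = 1942 m
R = ρL/A = (2.74×10^-8)(1942)/(6.6508e-04) = 0.08 Ω
V = IR = 254 × 0.08 = 20.3 V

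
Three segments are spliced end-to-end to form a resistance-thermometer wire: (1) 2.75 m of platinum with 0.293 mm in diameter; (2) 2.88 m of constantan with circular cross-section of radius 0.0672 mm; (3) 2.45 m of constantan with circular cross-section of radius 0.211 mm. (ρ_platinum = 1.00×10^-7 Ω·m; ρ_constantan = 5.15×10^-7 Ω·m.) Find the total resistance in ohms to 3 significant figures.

118 Ω

Seg 1: A = π(d/2)² = π(1.4650e-04 m)² = 6.743e-08 m²
R_1 = (1.00×10^-7)(2.75)/(6.743e-08) = 4.079 Ω
Seg 2: A = πr² = π(6.7200e-05 m)² = 1.419e-08 m²
R_2 = (5.15×10^-7)(2.88)/(1.419e-08) = 104.5 Ω
Seg 3: A = πr² = π(2.1100e-04 m)² = 1.399e-07 m²
R_3 = (5.15×10^-7)(2.45)/(1.399e-07) = 9.021 Ω
R_total = R_1 + R_2 + R_3 = 118 Ω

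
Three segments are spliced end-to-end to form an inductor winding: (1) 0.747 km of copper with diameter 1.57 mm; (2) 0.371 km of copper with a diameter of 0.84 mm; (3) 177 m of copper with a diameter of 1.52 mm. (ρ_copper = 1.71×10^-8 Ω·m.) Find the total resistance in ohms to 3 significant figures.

Seg 1: A = π(d/2)² = π(7.8500e-04 m)² = 1.936e-06 m²
R_1 = (1.71×10^-8)(747)/(1.936e-06) = 6.598 Ω
Seg 2: A = π(d/2)² = π(4.2000e-04 m)² = 5.542e-07 m²
R_2 = (1.71×10^-8)(371)/(5.542e-07) = 11.45 Ω
Seg 3: A = π(d/2)² = π(7.6000e-04 m)² = 1.815e-06 m²
R_3 = (1.71×10^-8)(177)/(1.815e-06) = 1.668 Ω
R_total = R_1 + R_2 + R_3 = 19.7 Ω

19.7 Ω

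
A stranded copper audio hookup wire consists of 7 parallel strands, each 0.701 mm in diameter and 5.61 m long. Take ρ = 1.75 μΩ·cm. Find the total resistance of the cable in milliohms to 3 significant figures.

36.3 mΩ

ρ = 1.75 μΩ·cm = 1.75×10^-8 Ω·m
A_strand = π(3.5050e-04 m)² = 3.859e-07 m²
R_strand = ρL/A = (1.75×10^-8)(5.61)/(3.859e-07) = 0.2544 Ω
R_total = R_strand/N = 0.2544/7 = 36.3 mΩ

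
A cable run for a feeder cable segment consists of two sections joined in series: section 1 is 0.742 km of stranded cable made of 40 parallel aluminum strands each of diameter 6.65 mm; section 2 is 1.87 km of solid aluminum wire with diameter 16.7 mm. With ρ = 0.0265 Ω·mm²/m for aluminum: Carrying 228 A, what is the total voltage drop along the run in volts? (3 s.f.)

ρ = 0.0265 Ω·mm²/m = 2.65×10^-8 Ω·m
Section 1: A_strand = π(3.3250e-03)² = 3.473e-05 m²; R₁ = ρL/(N·A_s) = (2.65×10^-8)(742)/(40×3.473e-05) = 0.01415 Ω
Section 2: A = π(d/2)² = π(8.3500e-03 m)² = 2.190e-04 m²
R₂ = (2.65×10^-8)(1870)/(2.190e-04) = 0.2262 Ω
R = R₁ + R₂ = 0.2404 Ω
V = IR = 228 × 0.2404 = 54.8 V

54.8 V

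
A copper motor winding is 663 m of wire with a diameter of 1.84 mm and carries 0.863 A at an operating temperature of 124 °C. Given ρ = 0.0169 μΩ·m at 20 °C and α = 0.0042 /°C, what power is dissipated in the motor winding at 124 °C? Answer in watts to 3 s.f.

4.51 W

ρ = 0.0169 μΩ·m = 1.69×10^-8 Ω·m
A = π(d/2)² = π(9.2000e-04 m)² = 2.659e-06 m²
R₍20₎ = ρL/A = (1.69×10^-8)(663)/(2.659e-06) = 4.214 Ω
R₍124₎ = R₍20₎(1 + αΔT) = 4.214 × (1 + 0.0042×104) = 6.054 Ω
P = I²R = (0.863)² × 6.054 = 4.51 W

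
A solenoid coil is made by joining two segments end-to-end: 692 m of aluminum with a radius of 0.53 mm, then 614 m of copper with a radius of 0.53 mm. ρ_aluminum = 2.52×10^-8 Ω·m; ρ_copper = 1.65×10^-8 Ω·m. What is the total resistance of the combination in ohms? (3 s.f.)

Segment 1: A = πr² = π(5.3000e-04 m)² = 8.825e-07 m²
R₁ = ρL/A = (2.52×10^-8)(692)/(8.825e-07) = 19.76 Ω
R₂ = (1.65×10^-8)(614)/(8.825e-07) = 11.48 Ω
R = R₁ + R₂ = 31.2 Ω

31.2 Ω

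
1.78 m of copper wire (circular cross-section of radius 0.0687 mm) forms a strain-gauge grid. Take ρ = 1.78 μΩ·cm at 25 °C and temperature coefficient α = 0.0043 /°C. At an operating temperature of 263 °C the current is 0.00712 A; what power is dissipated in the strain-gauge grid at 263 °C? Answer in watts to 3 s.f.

ρ = 1.78 μΩ·cm = 1.78×10^-8 Ω·m
A = πr² = π(6.8700e-05 m)² = 1.483e-08 m²
R₍25₎ = ρL/A = (1.78×10^-8)(1.78)/(1.483e-08) = 2.137 Ω
R₍263₎ = R₍25₎(1 + αΔT) = 2.137 × (1 + 0.0043×238) = 4.324 Ω
P = I²R = (0.00712)² × 4.324 = 2.19×10^-4 W

2.19×10^-4 W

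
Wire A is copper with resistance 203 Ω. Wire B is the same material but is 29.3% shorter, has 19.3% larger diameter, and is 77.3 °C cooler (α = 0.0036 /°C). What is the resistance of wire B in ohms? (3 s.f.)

72.8 Ω

R ∝ ρL/d² with ρ ∝ (1+αΔT), so R_B/R_A = (1 − 29.3/100) × (1 + 19.3/100)⁻² × (1 − 0.0036×77.3)
= 0.707 × 0.7026 × 0.7217 = 0.3585
R_B = 0.3585 × 203 = 72.8 Ω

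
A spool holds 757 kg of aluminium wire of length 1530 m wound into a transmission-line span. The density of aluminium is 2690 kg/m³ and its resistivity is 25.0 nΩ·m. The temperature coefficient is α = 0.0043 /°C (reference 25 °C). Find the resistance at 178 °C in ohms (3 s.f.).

ρ = 25.0 nΩ·m = 2.50×10^-8 Ω·m
A = m/(density·L) = 757/(2690×1530) = 1.8393e-04 m²
R = ρL/A = (2.50×10^-8)(1530)/(1.8393e-04) = 0.208 Ω
R(178 °C) = 0.208 × (1 + 0.0043×153) = 0.345 Ω

0.345 Ω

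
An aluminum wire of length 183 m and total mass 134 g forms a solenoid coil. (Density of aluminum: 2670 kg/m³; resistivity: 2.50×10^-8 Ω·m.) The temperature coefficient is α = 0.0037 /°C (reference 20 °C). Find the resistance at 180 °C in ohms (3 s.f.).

A = m/(density·L) = 0.134/(2670×183) = 2.7425e-07 m²
R = ρL/A = (2.50×10^-8)(183)/(2.7425e-07) = 16.68 Ω
R(180 °C) = 16.68 × (1 + 0.0037×160) = 26.6 Ω

26.6 Ω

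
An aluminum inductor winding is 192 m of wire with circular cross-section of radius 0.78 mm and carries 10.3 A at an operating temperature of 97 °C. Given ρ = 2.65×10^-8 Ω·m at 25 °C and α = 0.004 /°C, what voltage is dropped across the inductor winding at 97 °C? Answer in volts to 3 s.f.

35.3 V

A = πr² = π(7.8000e-04 m)² = 1.911e-06 m²
R₍25₎ = ρL/A = (2.65×10^-8)(192)/(1.911e-06) = 2.662 Ω
R₍97₎ = R₍25₎(1 + αΔT) = 2.662 × (1 + 0.004×72) = 3.429 Ω
V = IR = 10.3 × 3.429 = 35.3 V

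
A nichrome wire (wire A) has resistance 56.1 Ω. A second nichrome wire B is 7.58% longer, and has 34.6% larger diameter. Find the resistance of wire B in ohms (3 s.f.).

33.3 Ω

R ∝ L/d², so R_B/R_A = (1 + 7.58/100) × (1 + 34.6/100)⁻²
= 1.076 × 0.552 = 0.5938
R_B = 0.5938 × 56.1 = 33.3 Ω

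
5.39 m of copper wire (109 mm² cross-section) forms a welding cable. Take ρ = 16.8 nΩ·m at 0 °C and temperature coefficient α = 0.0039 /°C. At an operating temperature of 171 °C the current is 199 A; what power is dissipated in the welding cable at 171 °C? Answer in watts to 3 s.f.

54.8 W

ρ = 16.8 nΩ·m = 1.68×10^-8 Ω·m
A = 109 mm² = 1.090e-04 m²
R₍0₎ = ρL/A = (1.68×10^-8)(5.39)/(1.090e-04) = 8.308×10^-4 Ω
R₍171₎ = R₍0₎(1 + αΔT) = 8.308×10^-4 × (1 + 0.0039×171) = 0.001385 Ω
P = I²R = (199)² × 0.001385 = 54.8 W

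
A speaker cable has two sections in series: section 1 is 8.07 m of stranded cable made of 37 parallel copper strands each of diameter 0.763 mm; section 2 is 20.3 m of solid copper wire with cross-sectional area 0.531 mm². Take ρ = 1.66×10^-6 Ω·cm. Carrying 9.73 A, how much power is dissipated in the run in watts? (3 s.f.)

60.8 W

ρ = 1.66×10^-6 Ω·cm = 1.66×10^-8 Ω·m
Section 1: A_strand = π(3.8150e-04)² = 4.572e-07 m²; R₁ = ρL/(N·A_s) = (1.66×10^-8)(8.07)/(37×4.572e-07) = 0.007918 Ω
Section 2: A = 0.531 mm² = 5.310e-07 m²
R₂ = (1.66×10^-8)(20.3)/(5.310e-07) = 0.6346 Ω
R = R₁ + R₂ = 0.6425 Ω
P = I²R = (9.73)² × 0.6425 = 60.8 W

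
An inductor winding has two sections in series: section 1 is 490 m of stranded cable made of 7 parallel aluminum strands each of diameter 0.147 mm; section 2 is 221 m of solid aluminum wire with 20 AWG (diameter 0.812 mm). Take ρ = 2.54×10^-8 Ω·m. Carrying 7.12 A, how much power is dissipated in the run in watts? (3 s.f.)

5860 W

Section 1: A_strand = π(7.3500e-05)² = 1.697e-08 m²; R₁ = ρL/(N·A_s) = (2.54×10^-8)(490)/(7×1.697e-08) = 104.8 Ω
Section 2: A = π(0.812/2 mm)² = π(4.0600e-04 m)² = 5.178e-07 m²
R₂ = (2.54×10^-8)(221)/(5.178e-07) = 10.84 Ω
R = R₁ + R₂ = 115.6 Ω
P = I²R = (7.12)² × 115.6 = 5860 W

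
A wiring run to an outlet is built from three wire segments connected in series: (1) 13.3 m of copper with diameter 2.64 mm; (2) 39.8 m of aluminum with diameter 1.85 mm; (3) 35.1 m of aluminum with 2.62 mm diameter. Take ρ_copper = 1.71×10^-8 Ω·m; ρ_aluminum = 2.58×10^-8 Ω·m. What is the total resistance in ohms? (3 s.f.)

0.592 Ω

Seg 1: A = π(d/2)² = π(1.3200e-03 m)² = 5.474e-06 m²
R_1 = (1.71×10^-8)(13.3)/(5.474e-06) = 0.04155 Ω
Seg 2: A = π(d/2)² = π(9.2500e-04 m)² = 2.688e-06 m²
R_2 = (2.58×10^-8)(39.8)/(2.688e-06) = 0.382 Ω
Seg 3: A = π(d/2)² = π(1.3100e-03 m)² = 5.391e-06 m²
R_3 = (2.58×10^-8)(35.1)/(5.391e-06) = 0.168 Ω
R_total = R_1 + R_2 + R_3 = 0.592 Ω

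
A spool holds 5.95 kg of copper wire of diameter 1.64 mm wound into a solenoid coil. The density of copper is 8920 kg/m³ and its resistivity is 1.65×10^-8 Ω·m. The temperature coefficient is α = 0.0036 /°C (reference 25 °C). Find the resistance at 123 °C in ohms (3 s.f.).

3.34 Ω

A = π(d/2)² = π(8.2000e-04 m)² = 2.1124e-06 m²
L = m/(density·A) = 5.95/(8920×2.1124e-06) = 315.8 m
R = ρL/A = (1.65×10^-8)(315.8)/(2.1124e-06) = 2.466 Ω
R(123 °C) = 2.466 × (1 + 0.0036×98) = 3.34 Ω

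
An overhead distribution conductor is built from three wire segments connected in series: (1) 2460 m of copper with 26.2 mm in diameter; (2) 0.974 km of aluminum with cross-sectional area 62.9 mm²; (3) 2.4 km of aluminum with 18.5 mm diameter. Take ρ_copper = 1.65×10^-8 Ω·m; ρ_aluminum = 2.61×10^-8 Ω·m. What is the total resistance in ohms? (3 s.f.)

Seg 1: A = π(d/2)² = π(1.3100e-02 m)² = 5.391e-04 m²
R_1 = (1.65×10^-8)(2460)/(5.391e-04) = 0.07529 Ω
Seg 2: A = 62.9 mm² = 6.290e-05 m²
R_2 = (2.61×10^-8)(974)/(6.290e-05) = 0.4042 Ω
Seg 3: A = π(d/2)² = π(9.2500e-03 m)² = 2.688e-04 m²
R_3 = (2.61×10^-8)(2400)/(2.688e-04) = 0.233 Ω
R_total = R_1 + R_2 + R_3 = 0.712 Ω

0.712 Ω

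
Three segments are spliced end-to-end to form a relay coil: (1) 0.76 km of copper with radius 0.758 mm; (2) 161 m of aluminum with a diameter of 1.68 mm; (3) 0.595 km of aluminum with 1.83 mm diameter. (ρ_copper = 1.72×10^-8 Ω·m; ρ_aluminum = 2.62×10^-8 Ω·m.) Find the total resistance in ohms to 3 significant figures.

15.1 Ω

Seg 1: A = πr² = π(7.5800e-04 m)² = 1.805e-06 m²
R_1 = (1.72×10^-8)(760)/(1.805e-06) = 7.242 Ω
Seg 2: A = π(d/2)² = π(8.4000e-04 m)² = 2.217e-06 m²
R_2 = (2.62×10^-8)(161)/(2.217e-06) = 1.903 Ω
Seg 3: A = π(d/2)² = π(9.1500e-04 m)² = 2.630e-06 m²
R_3 = (2.62×10^-8)(595)/(2.630e-06) = 5.927 Ω
R_total = R_1 + R_2 + R_3 = 15.1 Ω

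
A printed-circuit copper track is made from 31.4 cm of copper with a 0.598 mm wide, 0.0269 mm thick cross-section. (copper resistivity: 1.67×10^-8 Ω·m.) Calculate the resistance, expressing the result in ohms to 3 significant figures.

A = 0.598 × 0.0269 mm² = 0.0161 mm² = 1.609e-08 m²
R = ρL/A = (1.67×10^-8)(0.314 m)/(1.609e-08 m²) = 0.326 Ω

0.326 Ω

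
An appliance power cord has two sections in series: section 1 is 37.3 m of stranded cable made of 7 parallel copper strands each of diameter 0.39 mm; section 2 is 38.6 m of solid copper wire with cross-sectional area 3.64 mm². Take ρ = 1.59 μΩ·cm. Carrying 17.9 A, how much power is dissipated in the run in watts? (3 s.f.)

281 W

ρ = 1.59 μΩ·cm = 1.59×10^-8 Ω·m
Section 1: A_strand = π(1.9500e-04)² = 1.195e-07 m²; R₁ = ρL/(N·A_s) = (1.59×10^-8)(37.3)/(7×1.195e-07) = 0.7092 Ω
Section 2: A = 3.64 mm² = 3.640e-06 m²
R₂ = (1.59×10^-8)(38.6)/(3.640e-06) = 0.1686 Ω
R = R₁ + R₂ = 0.8778 Ω
P = I²R = (17.9)² × 0.8778 = 281 W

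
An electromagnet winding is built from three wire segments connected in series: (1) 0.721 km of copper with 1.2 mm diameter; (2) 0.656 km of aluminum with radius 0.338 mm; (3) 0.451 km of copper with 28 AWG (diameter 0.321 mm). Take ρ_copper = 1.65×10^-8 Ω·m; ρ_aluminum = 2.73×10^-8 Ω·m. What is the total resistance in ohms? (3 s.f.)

Seg 1: A = π(d/2)² = π(6.0000e-04 m)² = 1.131e-06 m²
R_1 = (1.65×10^-8)(721)/(1.131e-06) = 10.52 Ω
Seg 2: A = πr² = π(3.3800e-04 m)² = 3.589e-07 m²
R_2 = (2.73×10^-8)(656)/(3.589e-07) = 49.9 Ω
Seg 3: A = π(0.321/2 mm)² = π(1.6050e-04 m)² = 8.093e-08 m²
R_3 = (1.65×10^-8)(451)/(8.093e-08) = 91.95 Ω
R_total = R_1 + R_2 + R_3 = 152 Ω

152 Ω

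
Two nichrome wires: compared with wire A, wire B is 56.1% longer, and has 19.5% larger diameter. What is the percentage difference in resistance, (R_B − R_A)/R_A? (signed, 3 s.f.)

R ∝ L/d², so R_B/R_A = (1 + 56.1/100) × (1 + 19.5/100)⁻²
= 1.561 × 0.7003 = 1.093
(R_B − R_A)/R_A = 1.093 − 1 = 9.31%

9.31%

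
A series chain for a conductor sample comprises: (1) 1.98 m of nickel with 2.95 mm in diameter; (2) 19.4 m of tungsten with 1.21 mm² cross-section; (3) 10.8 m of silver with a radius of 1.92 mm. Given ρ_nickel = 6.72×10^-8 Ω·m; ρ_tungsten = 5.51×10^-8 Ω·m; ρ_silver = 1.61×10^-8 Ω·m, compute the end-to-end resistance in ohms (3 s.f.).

Seg 1: A = π(d/2)² = π(1.4750e-03 m)² = 6.835e-06 m²
R_1 = (6.72×10^-8)(1.98)/(6.835e-06) = 0.01947 Ω
Seg 2: A = 1.21 mm² = 1.210e-06 m²
R_2 = (5.51×10^-8)(19.4)/(1.210e-06) = 0.8834 Ω
Seg 3: A = πr² = π(1.9200e-03 m)² = 1.158e-05 m²
R_3 = (1.61×10^-8)(10.8)/(1.158e-05) = 0.01501 Ω
R_total = R_1 + R_2 + R_3 = 0.918 Ω

0.918 Ω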